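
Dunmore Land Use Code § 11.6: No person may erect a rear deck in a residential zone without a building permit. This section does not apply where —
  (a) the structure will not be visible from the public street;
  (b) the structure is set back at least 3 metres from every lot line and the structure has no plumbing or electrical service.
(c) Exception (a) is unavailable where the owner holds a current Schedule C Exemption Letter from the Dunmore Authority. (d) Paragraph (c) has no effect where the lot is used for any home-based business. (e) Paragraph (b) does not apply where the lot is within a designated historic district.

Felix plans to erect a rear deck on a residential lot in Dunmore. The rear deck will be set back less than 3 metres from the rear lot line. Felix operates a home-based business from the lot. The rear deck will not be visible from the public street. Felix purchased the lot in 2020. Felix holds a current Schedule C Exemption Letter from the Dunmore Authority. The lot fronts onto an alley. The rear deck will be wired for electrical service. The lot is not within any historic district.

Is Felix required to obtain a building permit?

All of (a)'s requirements are met (the structure will not be visible from the street). Under paragraphs (c)–(d): (c) would limit (a) — a current Schedule C Exemption Letter is held — but (d) sets (c) aside: (d) operates against (c): a home-based business operates on the lot. Exception (a) stands.
Exception (b) requires that the structure is set back at least 3 metres from every lot line; but the rear setback is under 3 m, so (b) is unavailable.

No — exception (a) applies; Felix does not need a building permit.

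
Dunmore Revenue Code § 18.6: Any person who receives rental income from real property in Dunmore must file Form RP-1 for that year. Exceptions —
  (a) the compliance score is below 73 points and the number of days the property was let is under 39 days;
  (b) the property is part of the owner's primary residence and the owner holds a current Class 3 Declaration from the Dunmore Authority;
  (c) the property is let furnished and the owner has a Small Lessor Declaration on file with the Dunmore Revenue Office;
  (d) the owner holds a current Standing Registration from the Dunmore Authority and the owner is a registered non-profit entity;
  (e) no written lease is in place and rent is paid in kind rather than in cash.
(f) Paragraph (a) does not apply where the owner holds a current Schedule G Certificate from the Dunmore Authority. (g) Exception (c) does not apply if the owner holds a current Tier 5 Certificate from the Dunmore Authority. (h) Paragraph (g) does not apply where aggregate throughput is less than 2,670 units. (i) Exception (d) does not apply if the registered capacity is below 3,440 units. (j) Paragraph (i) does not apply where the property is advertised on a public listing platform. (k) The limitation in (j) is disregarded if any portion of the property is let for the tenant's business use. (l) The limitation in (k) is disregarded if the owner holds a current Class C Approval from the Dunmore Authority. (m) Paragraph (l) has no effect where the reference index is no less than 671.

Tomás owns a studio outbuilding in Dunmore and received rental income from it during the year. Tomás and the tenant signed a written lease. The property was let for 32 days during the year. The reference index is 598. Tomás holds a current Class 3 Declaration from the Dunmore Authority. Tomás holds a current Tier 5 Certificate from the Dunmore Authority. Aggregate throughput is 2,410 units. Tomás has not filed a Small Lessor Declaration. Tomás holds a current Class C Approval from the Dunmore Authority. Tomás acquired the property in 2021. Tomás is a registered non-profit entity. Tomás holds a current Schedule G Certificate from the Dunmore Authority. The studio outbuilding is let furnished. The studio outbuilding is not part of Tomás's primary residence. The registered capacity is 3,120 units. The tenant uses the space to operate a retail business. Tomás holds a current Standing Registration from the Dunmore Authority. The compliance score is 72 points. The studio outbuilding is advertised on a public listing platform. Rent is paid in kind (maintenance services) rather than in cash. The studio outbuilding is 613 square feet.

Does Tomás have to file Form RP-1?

Exception (a) is satisfied on its face — the compliance score is 72 points, below the 73 points limit; the number of days the property was let is 32 days, under the 39 days limit. But applying paragraph (f): (f) is triggered — a current Schedule G Certificate is held. (a) is therefore removed.
Exception (b) does not apply: the studio outbuilding is not part of the primary residence.
Exception (c) does not apply: no Small Lessor Declaration is on file.
All of (d)'s requirements are met (a current Standing Registration is held; Tomás is a registered non-profit). Under paragraphs (i)–(m): (i) would limit (d) — the registered capacity is 3,120 units, below the 3,440 units limit — but (j) sets (i) aside: (j) is engaged — the property is publicly advertised. (k) applies (the space is let for business use), but is set aside by (l): (l) operates against (k): a current Class C Approval is held. (m) is not triggered (the reference index is 598, short of 671), so (l) stands. So (d) applies.
Exception (e) fails — a written lease is in place.

No — exception (d) applies; Tomás is not required to file Form RP-1.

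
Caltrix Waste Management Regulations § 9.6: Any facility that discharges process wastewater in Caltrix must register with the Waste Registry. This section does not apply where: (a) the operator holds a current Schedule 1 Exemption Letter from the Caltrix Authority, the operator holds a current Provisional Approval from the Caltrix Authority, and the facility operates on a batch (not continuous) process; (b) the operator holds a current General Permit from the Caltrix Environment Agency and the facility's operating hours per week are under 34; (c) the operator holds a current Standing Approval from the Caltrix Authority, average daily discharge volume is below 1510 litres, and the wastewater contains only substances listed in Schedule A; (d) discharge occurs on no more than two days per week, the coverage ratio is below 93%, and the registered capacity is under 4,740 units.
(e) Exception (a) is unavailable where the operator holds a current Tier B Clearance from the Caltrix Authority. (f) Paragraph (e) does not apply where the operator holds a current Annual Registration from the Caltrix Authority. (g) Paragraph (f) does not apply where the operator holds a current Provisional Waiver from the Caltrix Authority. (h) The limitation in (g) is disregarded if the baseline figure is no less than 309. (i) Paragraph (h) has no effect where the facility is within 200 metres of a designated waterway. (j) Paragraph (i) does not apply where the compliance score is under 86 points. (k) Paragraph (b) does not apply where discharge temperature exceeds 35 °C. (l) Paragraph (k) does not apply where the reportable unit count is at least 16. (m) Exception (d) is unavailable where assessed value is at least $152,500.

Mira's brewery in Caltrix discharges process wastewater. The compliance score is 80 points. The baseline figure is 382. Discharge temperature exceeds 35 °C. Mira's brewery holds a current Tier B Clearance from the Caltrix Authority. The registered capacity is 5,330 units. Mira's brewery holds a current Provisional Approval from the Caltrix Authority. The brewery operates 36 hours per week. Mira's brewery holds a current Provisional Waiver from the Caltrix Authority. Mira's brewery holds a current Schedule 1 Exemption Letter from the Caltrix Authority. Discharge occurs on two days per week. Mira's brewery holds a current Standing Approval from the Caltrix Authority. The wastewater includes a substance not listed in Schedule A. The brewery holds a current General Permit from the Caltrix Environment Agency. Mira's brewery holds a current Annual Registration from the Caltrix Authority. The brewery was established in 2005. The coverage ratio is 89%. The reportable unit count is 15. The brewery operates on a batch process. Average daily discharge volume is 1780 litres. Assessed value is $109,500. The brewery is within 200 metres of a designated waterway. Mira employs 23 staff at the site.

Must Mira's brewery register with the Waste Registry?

No — exception (a) applies; Mira's brewery is not required to register with the Waste Registry.

Exception (a) is satisfied on its face — a current Schedule 1 Exemption Letter is held; a current Provisional Approval is held; the facility operates on a batch process. Under paragraphs (e)–(j): (e) is triggered (a current Tier B Clearance is held), but is set aside by (f): (f) is engaged — a current Annual Registration is held. (g) would limit (f) — a current Provisional Waiver is held — but (h) sets (g) aside: (h) operates against (g): the baseline figure is 382, meeting the 309 threshold. (i) applies (the brewery is within 200 m of a designated waterway), but is overridden by (j): (j) is triggered — the compliance score is 80 points, under the 86 points limit. So (a) applies.
Exception (b) does not apply: the facility's operating hours per week are 36, not under 34.
Exception (c) does not apply: average daily discharge volume is 1780 litres, not below 1510 litres.
Exception (d) requires that the registered capacity is under 4,740 units; but the registered capacity is 5,330 units, not under 4,740 units, so (d) is unavailable.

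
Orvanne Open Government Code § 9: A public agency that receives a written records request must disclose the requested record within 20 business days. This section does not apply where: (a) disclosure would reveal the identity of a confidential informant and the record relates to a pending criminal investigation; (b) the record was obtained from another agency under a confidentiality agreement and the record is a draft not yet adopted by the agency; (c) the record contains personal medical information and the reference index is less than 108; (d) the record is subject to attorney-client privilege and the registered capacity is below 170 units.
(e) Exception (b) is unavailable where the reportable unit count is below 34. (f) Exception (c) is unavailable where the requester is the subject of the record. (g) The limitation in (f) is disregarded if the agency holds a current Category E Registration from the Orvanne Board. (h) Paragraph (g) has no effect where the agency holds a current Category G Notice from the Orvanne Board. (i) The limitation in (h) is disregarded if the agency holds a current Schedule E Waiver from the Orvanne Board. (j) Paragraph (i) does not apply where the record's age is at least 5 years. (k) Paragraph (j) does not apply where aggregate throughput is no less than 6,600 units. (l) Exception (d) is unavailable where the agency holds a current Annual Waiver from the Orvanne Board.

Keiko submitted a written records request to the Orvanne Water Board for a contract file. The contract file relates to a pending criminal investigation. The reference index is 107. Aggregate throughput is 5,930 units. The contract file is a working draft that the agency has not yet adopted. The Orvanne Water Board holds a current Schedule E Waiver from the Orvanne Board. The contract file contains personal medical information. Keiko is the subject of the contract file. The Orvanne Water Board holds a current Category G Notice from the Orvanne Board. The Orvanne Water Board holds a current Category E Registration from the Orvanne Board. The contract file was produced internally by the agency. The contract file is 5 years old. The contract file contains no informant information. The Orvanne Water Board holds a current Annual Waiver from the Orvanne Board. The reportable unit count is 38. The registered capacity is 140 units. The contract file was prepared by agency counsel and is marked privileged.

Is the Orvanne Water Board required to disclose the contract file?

Exception (a) does not apply: the contract file contains no informant information.
Exception (b) requires that the record was obtained from another agency under a confidentiality agreement; but the contract file was produced internally, so (b) is unavailable.
All of (c)'s requirements are met (the contract file contains personal medical information; the reference index is 107, less than the 108 limit). But applying paragraphs (f)–(k): (f) operates against (c): Keiko is the subject of the contract file. (g) applies (a current Category E Registration is held), but is set aside by (h): (h) operates against (g): a current Category G Notice is held. (i) would limit (h) — a current Schedule E Waiver is held — but (j) sets (i) aside: (j) applies — the record's age is 5 years, meeting the 5 years threshold. (k) is not triggered (aggregate throughput is 5,930 units, short of 6,600 units), so (j) stands. Exception (c) does not apply.
Exception (d): the contract file is privileged; the registered capacity is 140 units, below the 170 units limit — every condition holds. However, paragraph (l) must be considered: (l) is engaged — a current Annual Waiver is held. (d) is therefore removed.
Every exception is unavailable, so the rule governs.

Yes — the Orvanne Water Board must disclose the contract file.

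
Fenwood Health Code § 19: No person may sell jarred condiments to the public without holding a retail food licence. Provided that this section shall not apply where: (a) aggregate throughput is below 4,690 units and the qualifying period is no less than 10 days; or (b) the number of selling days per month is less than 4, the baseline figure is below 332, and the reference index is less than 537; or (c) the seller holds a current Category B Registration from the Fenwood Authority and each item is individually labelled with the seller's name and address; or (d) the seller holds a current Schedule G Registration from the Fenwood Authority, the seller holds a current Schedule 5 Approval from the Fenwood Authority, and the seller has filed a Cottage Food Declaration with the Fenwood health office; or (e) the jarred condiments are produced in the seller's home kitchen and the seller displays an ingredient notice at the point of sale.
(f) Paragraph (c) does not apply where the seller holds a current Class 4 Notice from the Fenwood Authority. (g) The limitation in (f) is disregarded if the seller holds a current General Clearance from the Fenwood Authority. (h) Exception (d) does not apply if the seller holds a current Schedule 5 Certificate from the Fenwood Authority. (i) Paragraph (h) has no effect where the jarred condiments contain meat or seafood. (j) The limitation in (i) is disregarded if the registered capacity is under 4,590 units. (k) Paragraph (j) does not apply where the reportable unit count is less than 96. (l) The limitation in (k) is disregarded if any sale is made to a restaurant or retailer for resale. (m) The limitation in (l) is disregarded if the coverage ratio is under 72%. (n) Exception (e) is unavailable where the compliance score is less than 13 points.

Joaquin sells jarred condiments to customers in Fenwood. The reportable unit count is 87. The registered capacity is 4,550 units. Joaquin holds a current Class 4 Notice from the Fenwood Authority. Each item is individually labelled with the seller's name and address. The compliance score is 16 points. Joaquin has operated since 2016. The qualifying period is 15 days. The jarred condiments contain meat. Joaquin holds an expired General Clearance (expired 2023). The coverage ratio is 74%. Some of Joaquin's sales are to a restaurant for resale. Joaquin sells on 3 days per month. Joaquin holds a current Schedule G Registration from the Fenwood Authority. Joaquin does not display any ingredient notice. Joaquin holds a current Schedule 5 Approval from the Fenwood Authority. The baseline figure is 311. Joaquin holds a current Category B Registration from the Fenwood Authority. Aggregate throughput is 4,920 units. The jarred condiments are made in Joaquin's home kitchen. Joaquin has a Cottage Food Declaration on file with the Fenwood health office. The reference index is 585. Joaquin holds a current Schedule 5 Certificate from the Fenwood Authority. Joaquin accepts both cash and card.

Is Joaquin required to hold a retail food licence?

Yes — Joaquin must hold a retail food licence.

Exception (a) requires that aggregate throughput is below 4,690 units; but aggregate throughput is 4,920 units, not below 4,690 units, so (a) is unavailable.
Exception (b) requires that the reference index is less than 537; but the reference index is 585, not less than 537, so (b) is unavailable.
Exception (c) is satisfied on its face — a current Category B Registration is held; items are individually labelled. But: (f) operates against (c): a current Class 4 Notice is held. (g) is inapplicable (there is no General Clearance in force), so (f) stands. So (c) is unavailable.
Exception (d)'s conditions are all satisfied: a current Schedule G Registration is held; a current Schedule 5 Approval is held; a Cottage Food Declaration is on file. But: (h) operates against (d): a current Schedule 5 Certificate is held. (i) would limit (h) — the jarred condiments contain meat — but (j) sets (i) aside: (j) operates against (i): the registered capacity is 4,550 units, under the 4,590 units limit. (k) would limit (j) — the reportable unit count is 87, less than the 96 limit — but (l) sets (k) aside: (l) operates against (k): some sales are to a restaurant for resale. (m) does not operate here (the coverage ratio is 74%, not under 72%), so (l) stands. So (d) is unavailable.
Exception (e) fails — no ingredient notice is displayed.
None of the exceptions is available; § 19 applies in full.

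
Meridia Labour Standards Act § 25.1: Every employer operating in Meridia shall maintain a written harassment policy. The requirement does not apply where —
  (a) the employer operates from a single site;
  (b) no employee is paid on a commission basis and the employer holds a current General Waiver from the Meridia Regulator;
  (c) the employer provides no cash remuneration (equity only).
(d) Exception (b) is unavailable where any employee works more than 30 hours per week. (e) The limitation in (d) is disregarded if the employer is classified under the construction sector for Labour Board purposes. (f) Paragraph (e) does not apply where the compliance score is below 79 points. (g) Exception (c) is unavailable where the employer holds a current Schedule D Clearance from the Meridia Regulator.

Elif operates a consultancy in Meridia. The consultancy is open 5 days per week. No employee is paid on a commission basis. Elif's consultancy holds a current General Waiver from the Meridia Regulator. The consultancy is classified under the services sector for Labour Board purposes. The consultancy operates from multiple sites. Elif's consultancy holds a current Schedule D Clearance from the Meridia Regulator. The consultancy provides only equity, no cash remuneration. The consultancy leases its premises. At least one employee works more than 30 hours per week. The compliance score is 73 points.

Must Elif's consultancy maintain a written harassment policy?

Exception (a) does not apply: the employer operates from multiple sites.
Exception (b): no employee is paid on commission; a current General Waiver is held — every condition holds. But applying paragraphs (d)–(f): (d) operates against (b): at least one employee exceeds 30 hours/week. (e), which would lift (d), is not triggered — the consultancy is classified under the services sector. Exception (b) does not apply.
All of (c)'s requirements are met (remuneration is equity-only). However, paragraph (g) must be considered: (g) operates against (c): a current Schedule D Clearance is held. Exception (c) does not apply.
No exception is made out. Elif's consultancy falls within the general rule.

Yes — Elif's consultancy must maintain a written harassment policy.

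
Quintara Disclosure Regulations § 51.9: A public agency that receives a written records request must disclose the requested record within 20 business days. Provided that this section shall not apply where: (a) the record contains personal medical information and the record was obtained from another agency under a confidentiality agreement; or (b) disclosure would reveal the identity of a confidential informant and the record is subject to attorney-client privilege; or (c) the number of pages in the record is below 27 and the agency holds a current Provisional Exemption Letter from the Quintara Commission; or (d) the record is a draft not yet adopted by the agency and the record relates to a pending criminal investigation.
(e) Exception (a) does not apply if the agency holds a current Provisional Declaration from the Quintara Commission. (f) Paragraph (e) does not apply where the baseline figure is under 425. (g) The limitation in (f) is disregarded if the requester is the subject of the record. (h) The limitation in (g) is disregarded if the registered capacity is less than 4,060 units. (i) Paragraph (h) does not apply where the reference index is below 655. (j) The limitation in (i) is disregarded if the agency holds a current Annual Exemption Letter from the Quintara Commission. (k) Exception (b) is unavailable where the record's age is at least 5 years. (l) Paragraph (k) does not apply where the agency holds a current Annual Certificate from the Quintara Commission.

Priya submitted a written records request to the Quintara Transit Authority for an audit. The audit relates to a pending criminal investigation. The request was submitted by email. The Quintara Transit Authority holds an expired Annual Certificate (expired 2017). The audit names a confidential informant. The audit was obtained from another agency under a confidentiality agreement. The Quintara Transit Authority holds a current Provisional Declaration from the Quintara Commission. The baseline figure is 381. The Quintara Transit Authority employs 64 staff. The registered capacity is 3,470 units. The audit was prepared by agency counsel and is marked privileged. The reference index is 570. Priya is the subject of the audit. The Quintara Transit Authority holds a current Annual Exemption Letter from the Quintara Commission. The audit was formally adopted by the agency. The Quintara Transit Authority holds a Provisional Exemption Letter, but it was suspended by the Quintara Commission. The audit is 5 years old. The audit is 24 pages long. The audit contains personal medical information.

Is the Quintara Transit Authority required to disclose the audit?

Exception (a): the audit contains personal medical information; the audit was obtained under a confidentiality agreement — every condition holds. As to paragraphs (e)–(j): (e) would limit (a) — a current Provisional Declaration is held — but (f) sets (e) aside: (f) operates against (e): the baseline figure is 381, under the 425 limit. (g) applies (Priya is the subject of the audit), but is itself disapplied by (h): (h) is triggered — the registered capacity is 3,470 units, less than the 4,060 units limit. (i) would limit (h) — the reference index is 570, below the 655 limit — but (j) sets (i) aside: (j) operates — a current Annual Exemption Letter is held. So (a) applies.
Exception (b) is satisfied on its face — the audit names a confidential informant; the audit is privileged. But: (k) operates against (b): the record's age is 5 years, meeting the 5 years threshold. (l), which would lift (k), is not engaged — the Annual Certificate is not current. Exception (b) does not apply.
Exception (c) fails — the Provisional Exemption Letter is not current.
Exception (d) does not apply: the audit has been formally adopted.

No — exception (a) applies; the Quintara Transit Authority is not required to disclose the audit.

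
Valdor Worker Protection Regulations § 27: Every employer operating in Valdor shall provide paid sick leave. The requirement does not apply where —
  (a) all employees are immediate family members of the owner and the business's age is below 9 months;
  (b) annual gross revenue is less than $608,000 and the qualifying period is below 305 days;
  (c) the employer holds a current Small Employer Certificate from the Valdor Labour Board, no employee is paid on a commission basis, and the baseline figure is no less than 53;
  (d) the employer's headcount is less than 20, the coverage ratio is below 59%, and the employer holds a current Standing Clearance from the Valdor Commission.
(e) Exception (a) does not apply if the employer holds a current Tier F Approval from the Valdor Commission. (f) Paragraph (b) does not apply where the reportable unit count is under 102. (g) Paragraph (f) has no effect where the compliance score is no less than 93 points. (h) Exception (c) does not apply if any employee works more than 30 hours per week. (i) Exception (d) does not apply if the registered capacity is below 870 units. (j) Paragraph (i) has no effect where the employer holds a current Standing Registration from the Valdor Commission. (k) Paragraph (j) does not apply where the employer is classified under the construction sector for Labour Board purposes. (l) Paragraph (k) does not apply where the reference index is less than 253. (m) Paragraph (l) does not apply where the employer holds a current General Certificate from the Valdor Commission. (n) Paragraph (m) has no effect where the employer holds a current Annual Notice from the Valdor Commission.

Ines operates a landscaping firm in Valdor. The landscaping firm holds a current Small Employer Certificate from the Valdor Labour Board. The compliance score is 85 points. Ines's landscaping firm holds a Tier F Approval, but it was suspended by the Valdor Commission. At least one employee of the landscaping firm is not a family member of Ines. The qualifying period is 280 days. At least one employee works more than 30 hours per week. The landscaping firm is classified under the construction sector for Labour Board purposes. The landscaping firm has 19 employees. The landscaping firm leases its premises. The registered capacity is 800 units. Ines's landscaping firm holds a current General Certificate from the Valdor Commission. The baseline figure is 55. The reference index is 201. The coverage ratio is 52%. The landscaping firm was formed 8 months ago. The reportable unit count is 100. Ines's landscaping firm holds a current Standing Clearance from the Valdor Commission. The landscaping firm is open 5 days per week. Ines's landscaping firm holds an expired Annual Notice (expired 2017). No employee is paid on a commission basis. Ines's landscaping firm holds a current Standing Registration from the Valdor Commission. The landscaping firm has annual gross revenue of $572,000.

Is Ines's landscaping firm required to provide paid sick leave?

Yes — Ines's landscaping firm must provide paid sick leave.

Exception (a) does not apply: at least one employee is not a family member.
All of (b)'s requirements are met (annual gross revenue is $572,000, less than the $608,000 limit; the qualifying period is 280 days, below the 305 days limit). But: (f) is engaged — the reportable unit count is 100, under the 102 limit. (g) is inapplicable (the compliance score is 85 points, short of 93 points), so (f) stands. Exception (b) does not apply.
Exception (c)'s conditions are all satisfied: a current Small Employer Certificate is held; no employee is paid on commission; the baseline figure is 55, meeting the 53 threshold. But: (h) operates against (c): at least one employee exceeds 30 hours/week. (c) is therefore removed.
All of (d)'s requirements are met (the employer's headcount is 19, less than the 20 limit; the coverage ratio is 52%, below the 59% limit; a current Standing Clearance is held). But: (i) is triggered — the registered capacity is 800 units, below the 870 units limit. (j) is engaged (a current Standing Registration is held), but yields to (k): (k) applies — the landscaping firm is classified under the construction sector. (l) would limit (k) — the reference index is 201, less than the 253 limit — but (m) sets (l) aside: (m) operates against (l): a current General Certificate is held. (n) is not triggered (there is no Annual Notice in force), so (m) stands. (d) is therefore removed.
No exception displaces § 27.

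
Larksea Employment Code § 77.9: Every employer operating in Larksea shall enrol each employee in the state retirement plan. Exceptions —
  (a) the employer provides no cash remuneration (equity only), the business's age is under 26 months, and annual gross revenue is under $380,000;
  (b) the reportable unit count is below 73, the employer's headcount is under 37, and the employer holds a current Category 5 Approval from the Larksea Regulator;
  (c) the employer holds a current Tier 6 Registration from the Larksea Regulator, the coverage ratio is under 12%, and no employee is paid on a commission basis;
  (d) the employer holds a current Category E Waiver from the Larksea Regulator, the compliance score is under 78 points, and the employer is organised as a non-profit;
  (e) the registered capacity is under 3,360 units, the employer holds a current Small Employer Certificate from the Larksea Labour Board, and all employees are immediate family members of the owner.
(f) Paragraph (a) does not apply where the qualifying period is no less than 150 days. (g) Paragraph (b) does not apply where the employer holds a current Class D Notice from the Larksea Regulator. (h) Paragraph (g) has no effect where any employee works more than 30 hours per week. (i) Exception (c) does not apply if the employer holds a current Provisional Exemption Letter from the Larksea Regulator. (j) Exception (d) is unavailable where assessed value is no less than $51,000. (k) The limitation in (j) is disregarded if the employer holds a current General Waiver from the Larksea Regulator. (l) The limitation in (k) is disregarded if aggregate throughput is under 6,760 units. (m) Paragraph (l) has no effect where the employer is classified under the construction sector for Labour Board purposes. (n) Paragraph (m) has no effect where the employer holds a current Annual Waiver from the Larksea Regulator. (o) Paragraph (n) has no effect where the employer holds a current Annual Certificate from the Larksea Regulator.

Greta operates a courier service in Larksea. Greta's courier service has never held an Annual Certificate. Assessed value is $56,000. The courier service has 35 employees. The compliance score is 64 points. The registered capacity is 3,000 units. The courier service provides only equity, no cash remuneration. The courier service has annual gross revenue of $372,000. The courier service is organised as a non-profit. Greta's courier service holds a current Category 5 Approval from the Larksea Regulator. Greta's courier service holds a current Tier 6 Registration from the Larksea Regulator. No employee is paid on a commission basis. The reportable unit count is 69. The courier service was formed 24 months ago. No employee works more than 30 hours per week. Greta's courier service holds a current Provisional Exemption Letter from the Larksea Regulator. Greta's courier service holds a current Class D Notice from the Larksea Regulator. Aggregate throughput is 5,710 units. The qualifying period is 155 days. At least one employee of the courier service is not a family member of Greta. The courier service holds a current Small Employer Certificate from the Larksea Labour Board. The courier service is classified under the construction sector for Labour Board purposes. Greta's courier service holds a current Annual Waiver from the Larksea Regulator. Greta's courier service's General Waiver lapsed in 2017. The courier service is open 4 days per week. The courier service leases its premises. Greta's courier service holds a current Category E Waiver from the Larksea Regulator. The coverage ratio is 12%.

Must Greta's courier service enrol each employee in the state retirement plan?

Yes — Greta's courier service must enrol each employee in the state retirement plan.

Exception (a): remuneration is equity-only; the business's age is 24 months, under the 26 months limit; annual gross revenue is $372,000, under the $380,000 limit — every condition holds. Turning to paragraph (f): (f) operates against (a): the qualifying period is 155 days, meeting the 150 days threshold. (a) is therefore removed.
Exception (b) is satisfied on its face — the reportable unit count is 69, below the 73 limit; the employer's headcount is 35, under the 37 limit; a current Category 5 Approval is held. But applying paragraphs (g)–(h): (g) operates against (b): a current Class D Notice is held. (h), which would lift (g), is inapplicable — no employee exceeds 30 hours/week. Exception (b) does not apply.
Exception (c) requires that the coverage ratio is under 12%; but the coverage ratio is 12%, not under 12%, so (c) is unavailable.
Exception (d): a current Category E Waiver is held; the compliance score is 64 points, under the 78 points limit; the employer is a non-profit — every condition holds. Turning to paragraphs (j)–(o): (j) operates against (d): assessed value is $56,000, meeting the $51,000 threshold. (k), which would lift (j), does not operate here — there is no General Waiver in force. (d) is therefore removed.
Exception (e) requires that all employees are immediate family members of the owner; but at least one employee is not a family member, so (e) is unavailable.
None of the exceptions is available; § 77.9 applies in full.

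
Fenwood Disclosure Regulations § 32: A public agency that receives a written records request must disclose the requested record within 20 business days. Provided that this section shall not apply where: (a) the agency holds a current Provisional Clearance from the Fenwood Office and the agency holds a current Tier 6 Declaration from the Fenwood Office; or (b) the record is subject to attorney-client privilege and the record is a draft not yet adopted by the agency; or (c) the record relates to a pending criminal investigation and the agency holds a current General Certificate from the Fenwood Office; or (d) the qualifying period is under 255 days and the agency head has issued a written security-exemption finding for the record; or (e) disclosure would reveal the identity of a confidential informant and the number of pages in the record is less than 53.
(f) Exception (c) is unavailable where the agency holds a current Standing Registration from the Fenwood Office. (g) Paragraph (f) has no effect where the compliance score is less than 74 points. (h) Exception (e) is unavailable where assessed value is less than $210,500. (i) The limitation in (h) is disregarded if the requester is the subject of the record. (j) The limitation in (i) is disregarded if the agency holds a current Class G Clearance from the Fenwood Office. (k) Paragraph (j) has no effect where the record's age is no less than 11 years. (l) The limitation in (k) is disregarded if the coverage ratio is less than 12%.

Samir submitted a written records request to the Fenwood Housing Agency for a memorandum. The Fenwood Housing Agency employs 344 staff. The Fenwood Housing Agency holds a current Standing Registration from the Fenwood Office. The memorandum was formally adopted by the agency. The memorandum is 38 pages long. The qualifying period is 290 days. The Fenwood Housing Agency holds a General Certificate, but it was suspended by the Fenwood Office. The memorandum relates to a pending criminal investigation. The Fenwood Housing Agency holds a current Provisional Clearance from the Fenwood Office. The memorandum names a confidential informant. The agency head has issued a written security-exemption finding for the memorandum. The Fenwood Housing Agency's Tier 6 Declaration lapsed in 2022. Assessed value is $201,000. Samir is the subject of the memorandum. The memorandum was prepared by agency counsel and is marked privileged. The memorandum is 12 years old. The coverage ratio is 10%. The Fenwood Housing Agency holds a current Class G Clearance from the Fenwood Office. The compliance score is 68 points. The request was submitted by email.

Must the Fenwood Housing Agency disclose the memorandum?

Exception (a) fails — there is no Tier 6 Declaration in force.
Exception (b) fails — the memorandum has been formally adopted.
Exception (c) requires that the agency holds a current General Certificate from the Fenwood Office; but there is no General Certificate in force, so (c) is unavailable.
Exception (d) does not apply: the qualifying period is 290 days, not under 255 days.
Exception (e): the memorandum names a confidential informant; the number of pages in the record is 38, less than the 53 limit — every condition holds. But applying paragraphs (h)–(l): (h) applies — assessed value is $201,000, less than the $210,500 limit. (i) would limit (h) — Samir is the subject of the memorandum — but (j) sets (i) aside: (j) operates — a current Class G Clearance is held. (k) is triggered (the record's age is 12 years, meeting the 11 years threshold), but yields to (l): (l) applies — the coverage ratio is 10%, less than the 12% limit. So (e) is unavailable.
No exception displaces § 32.

Yes — the Fenwood Housing Agency must disclose the memorandum.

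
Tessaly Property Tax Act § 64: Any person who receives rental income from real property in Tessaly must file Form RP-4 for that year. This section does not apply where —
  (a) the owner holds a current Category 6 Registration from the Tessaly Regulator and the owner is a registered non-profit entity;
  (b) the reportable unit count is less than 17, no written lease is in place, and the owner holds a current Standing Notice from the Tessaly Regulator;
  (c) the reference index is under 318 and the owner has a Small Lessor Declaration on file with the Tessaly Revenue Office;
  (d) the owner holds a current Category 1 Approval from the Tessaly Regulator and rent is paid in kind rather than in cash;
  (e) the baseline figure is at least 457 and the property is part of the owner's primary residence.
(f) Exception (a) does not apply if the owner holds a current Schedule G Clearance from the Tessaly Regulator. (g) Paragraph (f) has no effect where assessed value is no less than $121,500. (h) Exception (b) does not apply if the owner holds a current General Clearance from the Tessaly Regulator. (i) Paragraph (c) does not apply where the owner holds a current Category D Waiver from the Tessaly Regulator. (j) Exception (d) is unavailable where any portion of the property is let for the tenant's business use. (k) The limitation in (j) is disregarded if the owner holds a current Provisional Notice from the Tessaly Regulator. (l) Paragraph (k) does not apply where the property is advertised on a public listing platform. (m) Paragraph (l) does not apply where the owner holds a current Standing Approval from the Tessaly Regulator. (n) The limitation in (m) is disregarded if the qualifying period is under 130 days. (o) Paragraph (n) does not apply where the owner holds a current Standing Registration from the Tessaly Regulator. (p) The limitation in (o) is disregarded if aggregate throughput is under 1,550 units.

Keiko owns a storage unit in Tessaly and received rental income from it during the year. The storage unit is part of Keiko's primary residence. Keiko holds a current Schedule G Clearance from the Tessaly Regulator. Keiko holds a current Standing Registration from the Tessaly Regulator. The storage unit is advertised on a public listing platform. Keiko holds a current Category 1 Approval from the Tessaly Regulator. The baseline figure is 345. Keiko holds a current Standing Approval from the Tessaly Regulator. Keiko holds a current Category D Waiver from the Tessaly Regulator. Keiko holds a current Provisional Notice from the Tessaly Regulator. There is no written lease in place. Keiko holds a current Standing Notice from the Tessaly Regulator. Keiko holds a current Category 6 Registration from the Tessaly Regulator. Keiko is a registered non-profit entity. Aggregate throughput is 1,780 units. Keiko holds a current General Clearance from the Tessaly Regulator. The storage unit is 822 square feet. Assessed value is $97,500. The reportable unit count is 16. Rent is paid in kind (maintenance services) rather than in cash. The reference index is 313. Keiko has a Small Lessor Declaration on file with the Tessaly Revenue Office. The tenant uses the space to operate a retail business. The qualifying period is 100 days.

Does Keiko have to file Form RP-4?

All of (a)'s requirements are met (a current Category 6 Registration is held; Keiko is a registered non-profit). Turning to paragraphs (f)–(g): (f) is engaged — a current Schedule G Clearance is held. (g) is inapplicable (assessed value is $97,500, short of $121,500), so (f) stands. Exception (a) does not apply.
Exception (b): the reportable unit count is 16, less than the 17 limit; there is no written lease; a current Standing Notice is held — every condition holds. Turning to paragraph (h): (h) is engaged — a current General Clearance is held. (b) is therefore removed.
Exception (c)'s conditions are all satisfied: the reference index is 313, under the 318 limit; a Small Lessor Declaration is on file. But applying paragraph (i): (i) operates against (c): a current Category D Waiver is held. Exception (c) does not apply.
Exception (d): a current Category 1 Approval is held; rent is paid in kind — every condition holds. As to paragraphs (j)–(p): (j) would limit (d) — the space is let for business use — but (k) sets (j) aside: (k) applies — a current Provisional Notice is held. (l) is triggered (the property is publicly advertised), but is itself disapplied by (m): (m) operates against (l): a current Standing Approval is held. (n) would limit (m) — the qualifying period is 100 days, under the 130 days limit — but (o) sets (n) aside: (o) is triggered — a current Standing Registration is held. (p), which would lift (o), is not engaged — aggregate throughput is 1,780 units, not under 1,550 units. Exception (d) stands.
Exception (e) does not apply: the baseline figure is 345, short of 457.

No — exception (d) applies; Keiko is not required to file Form RP-4.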